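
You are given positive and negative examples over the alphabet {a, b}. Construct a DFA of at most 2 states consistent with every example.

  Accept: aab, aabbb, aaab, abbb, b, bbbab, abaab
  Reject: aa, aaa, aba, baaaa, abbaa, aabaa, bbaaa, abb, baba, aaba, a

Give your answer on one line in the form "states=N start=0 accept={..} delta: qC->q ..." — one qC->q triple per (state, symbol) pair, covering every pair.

states=2 start=0 accept={1} delta: 0a->0 0b->1 1a->0 1b->0

Fold the examples into a partial DFA from state 0: repeatedly fix the first undefined (state, symbol) met by the shortest-then-alphabetical prefix, trying targets in increasing order and rejecting any under which an Accept and a Reject string meet in one state with the same remainder; add a state when all current targets are rejected. Accepting states are where Accept strings end.
a: 0a undefined. 0a->0: ok.
b: 0b undefined. 0b->0: no, aab/aa meet in 0. Open state 1: 0b->1.
ba: 1a undefined. 1a->0: ok.
bb: 1b undefined. 1b->0: ok.
All examples now run through 2 states with every (state, symbol) defined. Accept strings end in {1}, Reject strings end in {0}; accept={1}.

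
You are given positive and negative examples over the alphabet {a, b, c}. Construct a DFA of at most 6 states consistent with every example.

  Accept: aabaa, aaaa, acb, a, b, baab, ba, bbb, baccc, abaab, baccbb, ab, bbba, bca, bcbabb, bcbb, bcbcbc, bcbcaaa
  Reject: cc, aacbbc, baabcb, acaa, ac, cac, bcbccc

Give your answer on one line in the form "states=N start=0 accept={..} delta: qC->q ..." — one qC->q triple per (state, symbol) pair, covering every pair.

State merging on the prefix tree: take the shortest (then alphabetical) example prefix whose next move is undefined and point that move at state 0, else 1, else 2, ...; a target is out if some Accept/Reject pair would then sit in one state with the same input left (inseparable). If every existing state is out, open a new one.
a: 0a undefined. 0a->0: ok.
b: 0b undefined. 0b->0: no, acb/baabcb meet in 0 with "cb" left. Open state 1: 0b->1.
c: 0c undefined. 0c->0: no, aaaa/cc meet in 0. 0c->1: no, aabaa/acaa meet in 1 with "aa" left. Open state 2: 0c->2.
ba: 1a undefined. 1a->0: ok.
bb: 1b undefined. 1b->0: ok.
bc: 1c undefined. 1c->0: no, b/baabcb meet in 1. 1c->1: no, aabaa/baabcb meet in 0. 1c->2: no, acb/baabcb meet in 2 with "b" left. Open state 3: 1c->3.
ca: 2a undefined. 2a->0: no, aabaa/acaa meet in 0. 2a->1: no, aabaa/acaa meet in 0. 2a->2: ok.
cc: 2c undefined. 2c->0: no, aabaa/cc meet in 0. 2c->1: no, b/cc meet in 1. 2c->2: no, baccc/cc meet in 2. 2c->3: ok.
acb: 2b undefined. 2b->0: ok.
bca: 3a undefined. 3a->0: ok.
bcb: 3b undefined. 3b->0: no, aabaa/baabcb meet in 0. 3b->1: no, b/baabcb meet in 1. 3b->2: no, bcbcbc/cc meet in 3. 3b->3: no, baccbb/cc meet in 3. Open state 4: 3b->4.
bcba: 4a undefined. 4a->0: ok.
bcbb: 4b undefined. 4b->0: ok.
bcbc: 4c undefined. 4c->0: no, bcbcbc/cc meet in 3. 4c->1: no, baccc/bcbccc meet in 3 with "c" left. 4c->2: no, baccc/bcbccc meet in 3 with "c" left. 4c->3: no, bcbcbc/cc meet in 3. 4c->4: no, bcbcbc/acaa meet in 2. Open state 5: 4c->5.
baccc: 3c undefined. 3c->0: ok.
bcbca: 5a undefined. 5a->0: ok.
bcbcb: 5b undefined. 5b->0: no, bcbcbc/acaa meet in 2. 5b->1: no, bcbcbc/cc meet in 3. 5b->2: no, bcbcbc/cc meet in 3. 5b->3: ok.
bcbcc: 5c undefined. 5c->0: ok.
All examples now run through 6 states with every (state, symbol) defined. Accept strings end in {0,1}, Reject strings end in {2,3,4}; accept={0,1}.

states=6 start=0 accept={0,1} delta: 0a->0 0b->1 0c->2 1a->0 1b->0 1c->3 2a->2 2b->0 2c->3 3a->0 3b->4 3c->0 4a->0 4b->0 4c->5 5a->0 5b->3 5c->0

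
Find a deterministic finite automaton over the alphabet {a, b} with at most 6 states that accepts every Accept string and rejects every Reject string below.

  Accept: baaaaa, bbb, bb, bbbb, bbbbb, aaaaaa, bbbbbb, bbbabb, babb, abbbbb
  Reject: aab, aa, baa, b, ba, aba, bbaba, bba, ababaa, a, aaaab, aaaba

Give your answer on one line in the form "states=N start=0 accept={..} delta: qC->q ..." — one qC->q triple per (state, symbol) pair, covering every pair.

Fold the examples into a partial DFA from state 0: repeatedly fix the first undefined (state, symbol) met by the shortest-then-alphabetical prefix, trying targets in increasing order and rejecting any under which an Accept and a Reject string meet in one state with the same remainder; add a state when all current targets are rejected. Accepting states are where Accept strings end.
a: 0a undefined. 0a->0: no, aaaaaa/aa meet in 0. Open state 1: 0a->1.
b: 0b undefined. 0b->0: no, bbb/b meet in 0. 0b->1: ok.
aa: 1a undefined. 1a->0: no, baaaaa/aa meet in 0. 1a->1: no, baaaaa/aa meet in 1. Open state 2: 1a->2.
ab: 1b undefined. 1b->0: no, bbb/b meet in 1. 1b->1: no, bbb/b meet in 1. 1b->2: no, bbb/aab meet in 2 with "b" left. Open state 3: 1b->3.
aaa: 2a undefined. 2a->0: no, baaaaa/baa meet in 0. 2a->1: no, baaaaa/aa meet in 2. 2a->2: no, baaaaa/aa meet in 2. 2a->3: no, bb/baa meet in 3. Open state 4: 2a->4.
aab: 2b undefined. 2b->0: no, babb/b meet in 1. 2b->1: ok.
aba: 3a undefined. 3a->0: ok.
abb: 3b undefined. 3b->0: no, bbb/aba meet in 0. 3b->1: no, bbb/aab meet in 1. 3b->2: no, bbb/aa meet in 2. 3b->3: ok.
aaaa: 4a undefined. 4a->0: no, baaaaa/aa meet in 2. 4a->1: no, baaaaa/baa meet in 4. 4a->2: no, baaaaa/aa meet in 2. 4a->3: no, baaaaa/aab meet in 1. 4a->4: no, baaaaa/baa meet in 4. Open state 5: 4a->5.
aaab: 4b undefined. 4b->0: ok.
aaaaa: 5a undefined. 5a->0: no, baaaaa/aab meet in 1. 5a->1: no, baaaaa/aa meet in 2. 5a->2: no, baaaaa/baa meet in 4. 5a->3: no, baaaaa/aba meet in 0. 5a->4: ok.
aaaab: 5b undefined. 5b->0: ok.
All examples now run through 6 states with every (state, symbol) defined. Accept strings end in {3,5}, Reject strings end in {0,1,2,4}; accept={3,5}.

states=6 start=0 accept={3,5} delta: 0a->1 0b->1 1a->2 1b->3 2a->4 2b->1 3a->0 3b->3 4a->5 4b->0 5a->4 5b->0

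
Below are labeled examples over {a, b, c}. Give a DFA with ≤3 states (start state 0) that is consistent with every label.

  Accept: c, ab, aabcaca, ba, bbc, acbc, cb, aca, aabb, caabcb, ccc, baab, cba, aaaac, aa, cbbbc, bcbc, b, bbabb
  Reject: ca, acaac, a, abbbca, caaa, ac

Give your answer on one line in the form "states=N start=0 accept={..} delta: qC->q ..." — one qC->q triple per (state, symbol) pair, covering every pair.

states=3 start=0 accept={0,2} delta: 0a->1 0b->2 0c->0 1a->0 1b->0 1c->1 2a->0 2b->0 2c->0

State merging on the prefix tree: take the shortest (then alphabetical) example prefix whose next move is undefined and point that move at state 0, else 1, else 2, ...; a target is out if some Accept/Reject pair would then sit in one state with the same input left (inseparable). If every existing state is out, open a new one.
a: 0a undefined. 0a->0: no, c/ac meet in 0 with "c" left. Open state 1: 0a->1.
b: 0b undefined. 0b->0: no, ba/a meet in 1. 0b->1: no, b/a meet in 1. Open state 2: 0b->2.
c: 0c undefined. 0c->0: ok.
aa: 1a undefined. 1a->0: ok.
ab: 1b undefined. 1b->0: ok.
ac: 1c undefined. 1c->0: no, c/acaac meet in 0. 1c->1: ok.
ba: 2a undefined. 2a->0: ok.
bb: 2b undefined. 2b->0: ok.
bc: 2c undefined. 2c->0: ok.
All examples now run through 3 states with every (state, symbol) defined. Accept strings end in {0,2}, Reject strings end in {1}; accept={0,2}.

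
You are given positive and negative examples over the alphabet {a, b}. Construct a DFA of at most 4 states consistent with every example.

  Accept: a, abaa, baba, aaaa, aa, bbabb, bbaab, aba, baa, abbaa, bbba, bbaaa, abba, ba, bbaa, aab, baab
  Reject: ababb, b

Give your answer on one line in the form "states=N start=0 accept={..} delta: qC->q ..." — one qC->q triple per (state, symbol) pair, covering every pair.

states=4 start=0 accept={1,2,3} delta: 0a->1 0b->0 1a->1 1b->2 2a->2 2b->3 3a->1 3b->0

Grow the machine one transition at a time. Run the examples from 0; the earliest place one falls off (shortest prefix, ties alphabetical) gets sent to the lowest-numbered state that keeps every Accept/Reject pair distinguishable — a pair clashes when both reach the same state with identical unread suffix — and to a fresh state only if none does.
a: 0a undefined. 0a->0: no, aab/b meet in 0 with "b" left. Open state 1: 0a->1.
b: 0b undefined. 0b->0: ok.
aa: 1a undefined. 1a->0: no, aaaa/b meet in 0. 1a->1: ok.
ab: 1b undefined. 1b->0: no, bbabb/ababb meet in 0. 1b->1: no, a/ababb meet in 1. Open state 2: 1b->2.
aba: 2a undefined. 2a->0: no, baba/ababb meet in 0. 2a->1: no, bbabb/ababb meet in 2 with "b" left. 2a->2: ok.
abb: 2b undefined. 2b->0: no, bbabb/ababb meet in 0. 2b->1: no, abaa/ababb meet in 2. 2b->2: no, abaa/ababb meet in 2. Open state 3: 2b->3.
abba: 3a undefined. 3a->0: no, abba/b meet in 0. 3a->1: ok.
ababb: 3b undefined. 3b->0: ok.
All examples now run through 4 states with every (state, symbol) defined. Accept strings end in {1,2,3}, Reject strings end in {0}; accept={1,2,3}.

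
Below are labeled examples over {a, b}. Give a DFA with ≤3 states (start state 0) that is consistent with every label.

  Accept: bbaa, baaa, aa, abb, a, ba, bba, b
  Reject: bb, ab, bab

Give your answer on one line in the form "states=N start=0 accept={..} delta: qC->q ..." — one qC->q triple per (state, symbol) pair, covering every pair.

states=2 start=0 accept={1} delta: 0a->1 0b->1 1a->1 1b->0

State merging on the prefix tree: take the shortest (then alphabetical) example prefix whose next move is undefined and point that move at state 0, else 1, else 2, ...; a target is out if some Accept/Reject pair would then sit in one state with the same input left (inseparable). If every existing state is out, open a new one.
a: 0a undefined. 0a->0: no, abb/bb meet in 0 with "bb" left. Open state 1: 0a->1.
b: 0b undefined. 0b->0: no, b/bb meet in 0. 0b->1: ok.
aa: 1a undefined. 1a->0: no, a/bab meet in 1. 1a->1: ok.
ab: 1b undefined. 1b->0: ok.
All examples now run through 2 states with every (state, symbol) defined. Accept strings end in {1}, Reject strings end in {0}; accept={1}.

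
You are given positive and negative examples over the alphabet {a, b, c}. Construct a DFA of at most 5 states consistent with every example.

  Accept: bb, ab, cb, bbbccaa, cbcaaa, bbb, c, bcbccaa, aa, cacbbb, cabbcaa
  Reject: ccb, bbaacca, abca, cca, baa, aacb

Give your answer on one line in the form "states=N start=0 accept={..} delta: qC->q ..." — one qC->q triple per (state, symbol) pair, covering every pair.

Grow the machine one transition at a time. Run the examples from 0; the earliest place one falls off (shortest prefix, ties alphabetical) gets sent to the lowest-numbered state that keeps every Accept/Reject pair distinguishable — a pair clashes when both reach the same state with identical unread suffix — and to a fresh state only if none does.
a: 0a undefined. 0a->0: no, cb/aacb meet in 0 with "cb" left. Open state 1: 0a->1.
b: 0b undefined. 0b->0: no, aa/baa meet in 1 with "a" left. 0b->1: ok.
c: 0c undefined. 0c->0: no, cb/ccb meet in 1. 0c->1: ok.
aa: 1a undefined. 1a->0: no, bb/aacb meet in 1 with "b" left. 1a->1: no, c/baa meet in 1. Open state 2: 1a->2.
ab: 1b undefined. 1b->0: no, aa/abca meet in 2. 1b->1: ok.
bc: 1c undefined. 1c->0: no, bb/ccb meet in 1. 1c->1: no, bb/ccb meet in 1. 1c->2: ok.
aac: 2c undefined. 2c->0: no, bb/aacb meet in 1. 2c->1: no, bb/aacb meet in 1. 2c->2: ok.
baa: 2a undefined. 2a->0: ok.
bcb: 2b undefined. 2b->0: ok.
All examples now run through 3 states with every (state, symbol) defined. Accept strings end in {1,2}, Reject strings end in {0}; accept={1,2}.

states=3 start=0 accept={1,2} delta: 0a->1 0b->1 0c->1 1a->2 1b->1 1c->2 2a->0 2b->0 2c->2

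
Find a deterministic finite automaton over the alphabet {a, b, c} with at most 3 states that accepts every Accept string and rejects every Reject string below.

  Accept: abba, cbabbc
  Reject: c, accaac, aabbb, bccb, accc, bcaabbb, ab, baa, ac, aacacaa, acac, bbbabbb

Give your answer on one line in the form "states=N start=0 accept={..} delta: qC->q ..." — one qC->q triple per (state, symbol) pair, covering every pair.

Fold the examples into a partial DFA from state 0: repeatedly fix the first undefined (state, symbol) met by the shortest-then-alphabetical prefix, trying targets in increasing order and rejecting any under which an Accept and a Reject string meet in one state with the same remainder; add a state when all current targets are rejected. Accepting states are where Accept strings end.
a: 0a undefined. 0a->0: ok.
b: 0b undefined. 0b->0: no, abba/aabbb meet in 0. Open state 1: 0b->1.
c: 0c undefined. 0c->0: ok.
ba: 1a undefined. 1a->0: ok.
bb: 1b undefined. 1b->0: no, abba/c meet in 0. 1b->1: no, abba/c meet in 0. Open state 2: 1b->2.
bc: 1c undefined. 1c->0: ok.
bbb: 2b undefined. 2b->0: ok.
abba: 2a undefined. 2a->0: no, abba/c meet in 0. 2a->1: no, abba/bccb meet in 1. 2a->2: ok.
cbabbc: 2c undefined. 2c->0: no, cbabbc/c meet in 0. 2c->1: no, cbabbc/bccb meet in 1. 2c->2: ok.
All examples now run through 3 states with every (state, symbol) defined. Accept strings end in {2}, Reject strings end in {0,1}; accept={2}.

states=3 start=0 accept={2} delta: 0a->0 0b->1 0c->0 1a->0 1b->2 1c->0 2a->2 2b->0 2c->2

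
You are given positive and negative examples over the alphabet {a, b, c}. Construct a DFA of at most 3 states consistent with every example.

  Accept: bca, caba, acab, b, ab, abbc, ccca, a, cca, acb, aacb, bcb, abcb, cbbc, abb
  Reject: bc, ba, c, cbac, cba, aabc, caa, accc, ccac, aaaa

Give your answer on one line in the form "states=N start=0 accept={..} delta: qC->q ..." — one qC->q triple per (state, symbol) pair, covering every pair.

State merging on the prefix tree: take the shortest (then alphabetical) example prefix whose next move is undefined and point that move at state 0, else 1, else 2, ...; a target is out if some Accept/Reject pair would then sit in one state with the same input left (inseparable). If every existing state is out, open a new one.
a: 0a undefined. 0a->0: no, a/aaaa meet in 0. Open state 1: 0a->1.
b: 0b undefined. 0b->0: no, a/ba meet in 1. 0b->1: ok.
c: 0c undefined. 0c->0: ok.
aa: 1a undefined. 1a->0: ok.
ab: 1b undefined. 1b->0: no, ab/ba meet in 0. 1b->1: no, caba/ba meet in 0. Open state 2: 1b->2.
ac: 1c undefined. 1c->0: ok.
abb: 2b undefined. 2b->0: no, abbc/bc meet in 0. 2b->1: no, abbc/bc meet in 0. 2b->2: ok.
abc: 2c undefined. 2c->0: no, abbc/bc meet in 0. 2c->1: ok.
caba: 2a undefined. 2a->0: no, caba/bc meet in 0. 2a->1: ok.
All examples now run through 3 states with every (state, symbol) defined. Accept strings end in {1,2}, Reject strings end in {0}; accept={1,2}.

states=3 start=0 accept={1,2} delta: 0a->1 0b->1 0c->0 1a->0 1b->2 1c->0 2a->1 2b->2 2c->1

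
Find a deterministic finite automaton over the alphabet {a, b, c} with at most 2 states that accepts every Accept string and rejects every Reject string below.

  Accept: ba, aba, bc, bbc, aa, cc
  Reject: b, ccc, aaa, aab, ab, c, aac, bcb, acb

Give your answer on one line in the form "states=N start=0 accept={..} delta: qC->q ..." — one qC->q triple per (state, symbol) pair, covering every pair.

Grow the machine one transition at a time. Run the examples from 0; the earliest place one falls off (shortest prefix, ties alphabetical) gets sent to the lowest-numbered state that keeps every Accept/Reject pair distinguishable — a pair clashes when both reach the same state with identical unread suffix — and to a fresh state only if none does.
a: 0a undefined. 0a->0: no, aa/aaa meet in 0. Open state 1: 0a->1.
b: 0b undefined. 0b->0: no, bc/c meet in 0 with "c" left. 0b->1: ok.
c: 0c undefined. 0c->0: no, cc/ccc meet in 0. 0c->1: ok.
aa: 1a undefined. 1a->0: ok.
ab: 1b undefined. 1b->0: no, ba/ab meet in 0. 1b->1: ok.
ac: 1c undefined. 1c->0: ok.
All examples now run through 2 states with every (state, symbol) defined. Accept strings end in {0}, Reject strings end in {1}; accept={0}.

states=2 start=0 accept={0} delta: 0a->1 0b->1 0c->1 1a->0 1b->1 1c->0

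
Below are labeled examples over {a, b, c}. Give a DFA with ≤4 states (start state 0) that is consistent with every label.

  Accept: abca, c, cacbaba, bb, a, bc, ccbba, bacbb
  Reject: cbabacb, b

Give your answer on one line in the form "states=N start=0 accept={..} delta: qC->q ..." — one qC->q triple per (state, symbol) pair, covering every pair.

Grow the machine one transition at a time. Run the examples from 0; the earliest place one falls off (shortest prefix, ties alphabetical) gets sent to the lowest-numbered state that keeps every Accept/Reject pair distinguishable — a pair clashes when both reach the same state with identical unread suffix — and to a fresh state only if none does.
a: 0a undefined. 0a->0: ok.
b: 0b undefined. 0b->0: no, bb/b meet in 0. Open state 1: 0b->1.
c: 0c undefined. 0c->0: ok.
ba: 1a undefined. 1a->0: ok.
bb: 1b undefined. 1b->0: ok.
bc: 1c undefined. 1c->0: ok.
All examples now run through 2 states with every (state, symbol) defined. Accept strings end in {0}, Reject strings end in {1}; accept={0}.

states=2 start=0 accept={0} delta: 0a->0 0b->1 0c->0 1a->0 1b->0 1c->0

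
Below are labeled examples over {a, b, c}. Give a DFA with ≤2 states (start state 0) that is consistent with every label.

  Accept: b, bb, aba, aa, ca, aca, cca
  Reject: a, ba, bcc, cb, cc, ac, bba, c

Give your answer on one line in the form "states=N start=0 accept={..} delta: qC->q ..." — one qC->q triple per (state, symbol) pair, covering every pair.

states=2 start=0 accept={0} delta: 0a->1 0b->0 0c->1 1a->0 1b->1 1c->1

Grow the machine one transition at a time. Run the examples from 0; the earliest place one falls off (shortest prefix, ties alphabetical) gets sent to the lowest-numbered state that keeps every Accept/Reject pair distinguishable — a pair clashes when both reach the same state with identical unread suffix — and to a fresh state only if none does.
a: 0a undefined. 0a->0: no, aba/ba meet in 0 with "ba" left. Open state 1: 0a->1.
b: 0b undefined. 0b->0: ok.
c: 0c undefined. 0c->0: no, b/bcc meet in 0. 0c->1: ok.
aa: 1a undefined. 1a->0: ok.
ab: 1b undefined. 1b->0: no, b/cb meet in 0. 1b->1: ok.
ac: 1c undefined. 1c->0: no, b/bcc meet in 0. 1c->1: ok.
All examples now run through 2 states with every (state, symbol) defined. Accept strings end in {0}, Reject strings end in {1}; accept={0}.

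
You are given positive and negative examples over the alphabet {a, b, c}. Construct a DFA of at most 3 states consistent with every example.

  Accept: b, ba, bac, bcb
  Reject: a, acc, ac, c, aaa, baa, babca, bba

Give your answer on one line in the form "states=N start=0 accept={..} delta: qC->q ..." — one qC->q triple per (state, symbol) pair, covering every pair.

Grow the machine one transition at a time. Run the examples from 0; the earliest place one falls off (shortest prefix, ties alphabetical) gets sent to the lowest-numbered state that keeps every Accept/Reject pair distinguishable — a pair clashes when both reach the same state with identical unread suffix — and to a fresh state only if none does.
a: 0a undefined. 0a->0: ok.
b: 0b undefined. 0b->0: no, b/a meet in 0. Open state 1: 0b->1.
c: 0c undefined. 0c->0: ok.
ba: 1a undefined. 1a->0: no, ba/a meet in 0. 1a->1: no, b/baa meet in 1. Open state 2: 1a->2.
bb: 1b undefined. 1b->0: ok.
bc: 1c undefined. 1c->0: ok.
baa: 2a undefined. 2a->0: ok.
bab: 2b undefined. 2b->0: ok.
bac: 2c undefined. 2c->0: no, bac/a meet in 0. 2c->1: ok.
All examples now run through 3 states with every (state, symbol) defined. Accept strings end in {1,2}, Reject strings end in {0}; accept={1,2}.

states=3 start=0 accept={1,2} delta: 0a->0 0b->1 0c->0 1a->2 1b->0 1c->0 2a->0 2b->0 2c->1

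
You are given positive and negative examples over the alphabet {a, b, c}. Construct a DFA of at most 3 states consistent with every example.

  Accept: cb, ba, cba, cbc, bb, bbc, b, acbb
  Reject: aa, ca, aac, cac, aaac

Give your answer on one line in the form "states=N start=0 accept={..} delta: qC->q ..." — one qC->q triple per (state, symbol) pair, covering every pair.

states=2 start=0 accept={1} delta: 0a->0 0b->1 0c->0 1a->1 1b->1 1c->1

Fold the examples into a partial DFA from state 0: repeatedly fix the first undefined (state, symbol) met by the shortest-then-alphabetical prefix, trying targets in increasing order and rejecting any under which an Accept and a Reject string meet in one state with the same remainder; add a state when all current targets are rejected. Accepting states are where Accept strings end.
a: 0a undefined. 0a->0: ok.
b: 0b undefined. 0b->0: no, ba/aa meet in 0. Open state 1: 0b->1.
c: 0c undefined. 0c->0: ok.
ba: 1a undefined. 1a->0: no, ba/aa meet in 0. 1a->1: ok.
bb: 1b undefined. 1b->0: no, bb/aa meet in 0. 1b->1: ok.
bbc: 1c undefined. 1c->0: no, cbc/aa meet in 0. 1c->1: ok.
All examples now run through 2 states with every (state, symbol) defined. Accept strings end in {1}, Reject strings end in {0}; accept={1}.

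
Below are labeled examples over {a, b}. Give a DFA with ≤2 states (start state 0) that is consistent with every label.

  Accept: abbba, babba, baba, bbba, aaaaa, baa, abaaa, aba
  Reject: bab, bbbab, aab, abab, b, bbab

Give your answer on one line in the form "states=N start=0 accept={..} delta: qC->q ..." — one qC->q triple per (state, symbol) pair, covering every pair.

Grow the machine one transition at a time. Run the examples from 0; the earliest place one falls off (shortest prefix, ties alphabetical) gets sent to the lowest-numbered state that keeps every Accept/Reject pair distinguishable — a pair clashes when both reach the same state with identical unread suffix — and to a fresh state only if none does.
a: 0a undefined. 0a->0: ok.
b: 0b undefined. 0b->0: no, abbba/bab meet in 0. Open state 1: 0b->1.
ba: 1a undefined. 1a->0: ok.
bb: 1b undefined. 1b->0: ok.
All examples now run through 2 states with every (state, symbol) defined. Accept strings end in {0}, Reject strings end in {1}; accept={0}.

states=2 start=0 accept={0} delta: 0a->0 0b->1 1a->0 1b->0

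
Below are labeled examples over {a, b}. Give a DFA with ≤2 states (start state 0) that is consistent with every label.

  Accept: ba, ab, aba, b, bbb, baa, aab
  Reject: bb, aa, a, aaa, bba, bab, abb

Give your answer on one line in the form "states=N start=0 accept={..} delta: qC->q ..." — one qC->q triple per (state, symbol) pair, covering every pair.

states=2 start=0 accept={1} delta: 0a->0 0b->1 1a->1 1b->0

State merging on the prefix tree: take the shortest (then alphabetical) example prefix whose next move is undefined and point that move at state 0, else 1, else 2, ...; a target is out if some Accept/Reject pair would then sit in one state with the same input left (inseparable). If every existing state is out, open a new one.
a: 0a undefined. 0a->0: ok.
b: 0b undefined. 0b->0: no, ba/bb meet in 0. Open state 1: 0b->1.
ba: 1a undefined. 1a->0: no, ba/aa meet in 0. 1a->1: ok.
bb: 1b undefined. 1b->0: ok.
All examples now run through 2 states with every (state, symbol) defined. Accept strings end in {1}, Reject strings end in {0}; accept={1}.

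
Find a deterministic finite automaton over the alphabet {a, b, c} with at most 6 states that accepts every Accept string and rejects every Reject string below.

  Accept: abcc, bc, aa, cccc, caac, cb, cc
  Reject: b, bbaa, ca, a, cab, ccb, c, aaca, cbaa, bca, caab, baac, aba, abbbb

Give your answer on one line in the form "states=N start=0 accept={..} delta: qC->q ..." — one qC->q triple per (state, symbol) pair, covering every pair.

Grow the machine one transition at a time. Run the examples from 0; the earliest place one falls off (shortest prefix, ties alphabetical) gets sent to the lowest-numbered state that keeps every Accept/Reject pair distinguishable — a pair clashes when both reach the same state with identical unread suffix — and to a fresh state only if none does.
a: 0a undefined. 0a->0: no, aa/a meet in 0. Open state 1: 0a->1.
b: 0b undefined. 0b->0: no, bc/c meet in 0 with "c" left. 0b->1: ok.
c: 0c undefined. 0c->0: no, cccc/c meet in 0. 0c->1: no, aa/ca meet in 1 with "a" left. Open state 2: 0c->2.
aa: 1a undefined. 1a->0: no, bc/baac meet in 1 with "c" left. 1a->1: no, bc/baac meet in 1 with "c" left. 1a->2: no, aa/c meet in 2. Open state 3: 1a->3.
ab: 1b undefined. 1b->0: no, aa/bbaa meet in 3. 1b->1: no, aa/aba meet in 3. 1b->2: ok.
bc: 1c undefined. 1c->0: ok.
ca: 2a undefined. 2a->0: no, bc/ca meet in 0. 2a->1: no, aa/bbaa meet in 3. 2a->2: no, cb/cab meet in 2 with "b" left. 2a->3: no, aa/ca meet in 3. Open state 4: 2a->4.
cb: 2b undefined. 2b->0: no, aa/cbaa meet in 3. 2b->1: no, cb/b meet in 1. 2b->2: no, cb/c meet in 2. 2b->3: ok.
cc: 2c undefined. 2c->0: no, abcc/c meet in 2. 2c->1: no, cccc/ccb meet in 2. 2c->2: no, abcc/c meet in 2. 2c->3: ok.
aac: 3c undefined. 3c->0: no, cccc/c meet in 2. 3c->1: no, abcc/b meet in 1. 3c->2: no, abcc/c meet in 2. 3c->3: ok.
baa: 3a undefined. 3a->0: no, bc/aaca meet in 0. 3a->1: no, abcc/cbaa meet in 3. 3a->2: no, abcc/baac meet in 3. 3a->3: no, abcc/aaca meet in 3. 3a->4: ok.
caa: 4a undefined. 4a->0: no, bc/bbaa meet in 0. 4a->1: ok.
cab: 4b undefined. 4b->0: no, bc/cab meet in 0. 4b->1: ok.
ccb: 3b undefined. 3b->0: no, bc/ccb meet in 0. 3b->1: ok.
baac: 4c undefined. 4c->0: no, bc/baac meet in 0. 4c->1: ok.
All examples now run through 5 states with every (state, symbol) defined. Accept strings end in {0,3}, Reject strings end in {1,2,4}; accept={0,3}.

states=5 start=0 accept={0,3} delta: 0a->1 0b->1 0c->2 1a->3 1b->2 1c->0 2a->4 2b->3 2c->3 3a->4 3b->1 3c->3 4a->1 4b->1 4c->1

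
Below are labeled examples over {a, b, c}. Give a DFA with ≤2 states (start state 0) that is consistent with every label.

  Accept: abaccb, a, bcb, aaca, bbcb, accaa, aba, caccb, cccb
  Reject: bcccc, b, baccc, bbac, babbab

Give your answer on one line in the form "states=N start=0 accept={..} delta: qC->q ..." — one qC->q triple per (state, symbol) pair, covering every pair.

State merging on the prefix tree: take the shortest (then alphabetical) example prefix whose next move is undefined and point that move at state 0, else 1, else 2, ...; a target is out if some Accept/Reject pair would then sit in one state with the same input left (inseparable). If every existing state is out, open a new one.
a: 0a undefined. 0a->0: ok.
b: 0b undefined. 0b->0: no, a/b meet in 0. Open state 1: 0b->1.
c: 0c undefined. 0c->0: no, caccb/b meet in 1. 0c->1: ok.
ba: 1a undefined. 1a->0: ok.
bb: 1b undefined. 1b->0: ok.
bc: 1c undefined. 1c->0: no, abaccb/bcccc meet in 1. 1c->1: ok.
All examples now run through 2 states with every (state, symbol) defined. Accept strings end in {0}, Reject strings end in {1}; accept={0}.

states=2 start=0 accept={0} delta: 0a->0 0b->1 0c->1 1a->0 1b->0 1c->1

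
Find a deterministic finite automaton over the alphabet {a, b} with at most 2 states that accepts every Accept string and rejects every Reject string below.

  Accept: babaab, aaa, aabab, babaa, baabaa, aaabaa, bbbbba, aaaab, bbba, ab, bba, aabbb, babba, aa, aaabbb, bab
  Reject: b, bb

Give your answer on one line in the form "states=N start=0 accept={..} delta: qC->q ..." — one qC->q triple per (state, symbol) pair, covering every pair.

states=2 start=0 accept={1} delta: 0a->1 0b->0 1a->1 1b->1

Fold the examples into a partial DFA from state 0: repeatedly fix the first undefined (state, symbol) met by the shortest-then-alphabetical prefix, trying targets in increasing order and rejecting any under which an Accept and a Reject string meet in one state with the same remainder; add a state when all current targets are rejected. Accepting states are where Accept strings end.
a: 0a undefined. 0a->0: no, aaaab/b meet in 0 with "b" left. Open state 1: 0a->1.
b: 0b undefined. 0b->0: ok.
aa: 1a undefined. 1a->0: no, baabaa/b meet in 0. 1a->1: ok.
ab: 1b undefined. 1b->0: no, babaab/b meet in 0. 1b->1: ok.
All examples now run through 2 states with every (state, symbol) defined. Accept strings end in {1}, Reject strings end in {0}; accept={1}.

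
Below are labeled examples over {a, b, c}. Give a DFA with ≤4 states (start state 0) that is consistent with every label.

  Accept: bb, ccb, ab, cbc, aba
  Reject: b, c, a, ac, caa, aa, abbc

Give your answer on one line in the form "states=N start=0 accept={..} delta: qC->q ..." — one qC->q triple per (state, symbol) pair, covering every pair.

states=3 start=0 accept={2} delta: 0a->1 0b->1 0c->1 1a->0 1b->2 1c->1 2a->2 2b->0 2c->2

Grow the machine one transition at a time. Run the examples from 0; the earliest place one falls off (shortest prefix, ties alphabetical) gets sent to the lowest-numbered state that keeps every Accept/Reject pair distinguishable — a pair clashes when both reach the same state with identical unread suffix — and to a fresh state only if none does.
a: 0a undefined. 0a->0: no, ab/b meet in 0 with "b" left. Open state 1: 0a->1.
b: 0b undefined. 0b->0: no, bb/b meet in 0. 0b->1: ok.
c: 0c undefined. 0c->0: no, ccb/b meet in 1. 0c->1: ok.
aa: 1a undefined. 1a->0: ok.
ab: 1b undefined. 1b->0: no, bb/aa meet in 0. 1b->1: no, bb/b meet in 1. Open state 2: 1b->2.
ac: 1c undefined. 1c->0: no, ccb/b meet in 1. 1c->1: ok.
aba: 2a undefined. 2a->0: no, aba/aa meet in 0. 2a->1: no, aba/b meet in 1. 2a->2: ok.
abb: 2b undefined. 2b->0: ok.
cbc: 2c undefined. 2c->0: no, cbc/aa meet in 0. 2c->1: no, cbc/b meet in 1. 2c->2: ok.
All examples now run through 3 states with every (state, symbol) defined. Accept strings end in {2}, Reject strings end in {0,1}; accept={2}.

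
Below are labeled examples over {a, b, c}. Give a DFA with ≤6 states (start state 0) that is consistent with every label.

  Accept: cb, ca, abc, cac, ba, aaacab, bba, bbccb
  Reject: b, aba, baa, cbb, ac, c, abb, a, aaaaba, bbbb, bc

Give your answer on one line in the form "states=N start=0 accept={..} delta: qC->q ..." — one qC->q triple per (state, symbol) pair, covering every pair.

State merging on the prefix tree: take the shortest (then alphabetical) example prefix whose next move is undefined and point that move at state 0, else 1, else 2, ...; a target is out if some Accept/Reject pair would then sit in one state with the same input left (inseparable). If every existing state is out, open a new one.
a: 0a undefined. 0a->0: no, abc/bc meet in 0 with "bc" left. Open state 1: 0a->1.
b: 0b undefined. 0b->0: no, ba/a meet in 1. 0b->1: no, bba/aba meet in 1 with "ba" left. Open state 2: 0b->2.
c: 0c undefined. 0c->0: no, cb/b meet in 2. 0c->1: ok.
aa: 1a undefined. 1a->0: no, cac/c meet in 1. 1a->1: no, ca/c meet in 1. 1a->2: no, ca/b meet in 2. Open state 3: 1a->3.
ab: 1b undefined. 1b->0: no, abc/aba meet in 1. 1b->1: no, cb/cbb meet in 1. 1b->2: no, cb/b meet in 2. 1b->3: ok.
ac: 1c undefined. 1c->0: ok.
ba: 2a undefined. 2a->0: no, ba/ac meet in 0. 2a->1: no, cb/baa meet in 3. 2a->2: no, ba/b meet in 2. 2a->3: ok.
bb: 2b undefined. 2b->0: no, bba/c meet in 1. 2b->1: ok.
bc: 2c undefined. 2c->0: ok.
aaa: 3a undefined. 3a->0: no, aaacab/cbb meet in 3 with "b" left. 3a->1: ok.
abb: 3b undefined. 3b->0: ok.
abc: 3c undefined. 3c->0: no, abc/cbb meet in 0. 3c->1: no, abc/aba meet in 1. 3c->2: no, abc/b meet in 2. 3c->3: ok.
All examples now run through 4 states with every (state, symbol) defined. Accept strings end in {3}, Reject strings end in {0,1,2}; accept={3}.

states=4 start=0 accept={3} delta: 0a->1 0b->2 0c->1 1a->3 1b->3 1c->0 2a->3 2b->1 2c->0 3a->1 3b->0 3c->3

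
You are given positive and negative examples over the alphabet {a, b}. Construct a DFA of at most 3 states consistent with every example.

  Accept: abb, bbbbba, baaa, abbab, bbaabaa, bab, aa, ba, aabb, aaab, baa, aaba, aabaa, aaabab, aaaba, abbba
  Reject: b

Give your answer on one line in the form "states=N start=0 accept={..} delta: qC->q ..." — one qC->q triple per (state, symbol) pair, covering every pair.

states=2 start=0 accept={1} delta: 0a->1 0b->0 1a->1 1b->1

Grow the machine one transition at a time. Run the examples from 0; the earliest place one falls off (shortest prefix, ties alphabetical) gets sent to the lowest-numbered state that keeps every Accept/Reject pair distinguishable — a pair clashes when both reach the same state with identical unread suffix — and to a fresh state only if none does.
a: 0a undefined. 0a->0: no, aaab/b meet in 0 with "b" left. Open state 1: 0a->1.
b: 0b undefined. 0b->0: ok.
aa: 1a undefined. 1a->0: no, bbaabaa/b meet in 0. 1a->1: ok.
ab: 1b undefined. 1b->0: no, abb/b meet in 0. 1b->1: ok.
All examples now run through 2 states with every (state, symbol) defined. Accept strings end in {1}, Reject strings end in {0}; accept={1}.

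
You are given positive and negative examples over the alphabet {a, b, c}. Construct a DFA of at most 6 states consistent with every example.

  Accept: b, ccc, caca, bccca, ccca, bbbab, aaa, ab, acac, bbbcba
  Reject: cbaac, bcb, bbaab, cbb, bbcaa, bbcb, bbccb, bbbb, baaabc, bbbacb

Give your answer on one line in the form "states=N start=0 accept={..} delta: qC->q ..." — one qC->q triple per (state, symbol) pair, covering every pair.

states=5 start=0 accept={0,1} delta: 0a->0 0b->1 0c->0 1a->1 1b->2 1c->2 2a->1 2b->3 2c->3 3a->4 3b->2 3c->1 4a->2 4b->0 4c->1

State merging on the prefix tree: take the shortest (then alphabetical) example prefix whose next move is undefined and point that move at state 0, else 1, else 2, ...; a target is out if some Accept/Reject pair would then sit in one state with the same input left (inseparable). If every existing state is out, open a new one.
a: 0a undefined. 0a->0: ok.
b: 0b undefined. 0b->0: no, b/bbaab meet in 0. Open state 1: 0b->1.
c: 0c undefined. 0c->0: ok.
ba: 1a undefined. 1a->0: no, ccc/cbaac meet in 0. 1a->1: ok.
bb: 1b undefined. 1b->0: no, b/bbaab meet in 1. 1b->1: no, b/bbaab meet in 1. Open state 2: 1b->2.
bc: 1c undefined. 1c->0: no, b/bcb meet in 1. 1c->1: no, b/cbaac meet in 1. 1c->2: ok.
bba: 2a undefined. 2a->0: no, b/bbaab meet in 1. 2a->1: ok.
bbb: 2b undefined. 2b->0: no, b/bbbb meet in 1. 2b->1: no, b/bcb meet in 1. 2b->2: no, bbbab/cbaac meet in 2. Open state 3: 2b->3.
bbc: 2c undefined. 2c->0: no, b/bbcb meet in 1. 2c->1: no, b/bbcaa meet in 1. 2c->2: no, b/bbcaa meet in 1. 2c->3: ok.
bbba: 3a undefined. 3a->0: no, b/bbbacb meet in 1. 3a->1: no, b/bbcaa meet in 1. 3a->2: no, b/bbcaa meet in 1. 3a->3: no, bbbab/bbcb meet in 3 with "b" left. Open state 4: 3a->4.
bbbb: 3b undefined. 3b->0: no, ccc/bbcb meet in 0. 3b->1: no, b/bbcb meet in 1. 3b->2: ok.
bbbc: 3c undefined. 3c->0: no, b/bbccb meet in 1. 3c->1: ok.
bbbab: 4b undefined. 4b->0: ok.
bbbac: 4c undefined. 4c->0: no, b/bbbacb meet in 1. 4c->1: ok.
bbcaa: 4a undefined. 4a->0: no, ccc/bbcaa meet in 0. 4a->1: no, b/bbcaa meet in 1. 4a->2: ok.
All examples now run through 5 states with every (state, symbol) defined. Accept strings end in {0,1}, Reject strings end in {2,3}; accept={0,1}.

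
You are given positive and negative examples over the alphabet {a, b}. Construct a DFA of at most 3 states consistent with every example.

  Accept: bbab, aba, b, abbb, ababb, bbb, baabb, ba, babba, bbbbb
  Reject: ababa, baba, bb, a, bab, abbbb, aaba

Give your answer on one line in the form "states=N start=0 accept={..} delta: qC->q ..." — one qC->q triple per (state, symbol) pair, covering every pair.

State merging on the prefix tree: take the shortest (then alphabetical) example prefix whose next move is undefined and point that move at state 0, else 1, else 2, ...; a target is out if some Accept/Reject pair would then sit in one state with the same input left (inseparable). If every existing state is out, open a new one.
a: 0a undefined. 0a->0: no, aba/aaba meet in 0 with "ba" left. Open state 1: 0a->1.
b: 0b undefined. 0b->0: no, bbab/bab meet in 1 with "b" left. 0b->1: no, b/a meet in 1. Open state 2: 0b->2.
aa: 1a undefined. 1a->0: no, ba/aaba meet in 2 with "a" left. 1a->1: no, aba/aaba meet in 1 with "ba" left. 1a->2: ok.
ab: 1b undefined. 1b->0: no, aba/ababa meet in 1. 1b->1: no, abbb/a meet in 1. 1b->2: ok.
ba: 2a undefined. 2a->0: no, aba/ababa meet in 0. 2a->1: no, aba/ababa meet in 1. 2a->2: ok.
bb: 2b undefined. 2b->0: ok.
All examples now run through 3 states with every (state, symbol) defined. Accept strings end in {2}, Reject strings end in {0,1}; accept={2}.

states=3 start=0 accept={2} delta: 0a->1 0b->2 1a->2 1b->2 2a->2 2b->0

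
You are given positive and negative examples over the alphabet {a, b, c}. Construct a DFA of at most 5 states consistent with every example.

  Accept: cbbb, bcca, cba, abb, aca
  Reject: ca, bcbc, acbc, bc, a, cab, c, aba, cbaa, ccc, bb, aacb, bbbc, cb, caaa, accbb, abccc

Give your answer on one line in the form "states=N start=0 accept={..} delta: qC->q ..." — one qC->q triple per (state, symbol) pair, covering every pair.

Fold the examples into a partial DFA from state 0: repeatedly fix the first undefined (state, symbol) met by the shortest-then-alphabetical prefix, trying targets in increasing order and rejecting any under which an Accept and a Reject string meet in one state with the same remainder; add a state when all current targets are rejected. Accepting states are where Accept strings end.
a: 0a undefined. 0a->0: no, abb/bb meet in 0 with "bb" left. Open state 1: 0a->1.
b: 0b undefined. 0b->0: ok.
c: 0c undefined. 0c->0: no, cbbb/bcbc meet in 0. 0c->1: no, cba/aba meet in 1 with "ba" left. Open state 2: 0c->2.
aa: 1a undefined. 1a->0: ok.
ab: 1b undefined. 1b->0: no, abb/bb meet in 0. 1b->1: no, abb/a meet in 1. 1b->2: no, abb/aacb meet in 2 with "b" left. Open state 3: 1b->3.
ac: 1c undefined. 1c->0: no, aca/a meet in 1. 1c->1: no, abb/accbb meet in 3 with "b" left. 1c->2: no, aca/ca meet in 2 with "a" left. 1c->3: no, aca/aba meet in 3 with "a" left. Open state 4: 1c->4.
ca: 2a undefined. 2a->0: ok.
cb: 2b undefined. 2b->0: no, cbbb/ca meet in 0. 2b->1: no, cba/ca meet in 0. 2b->2: no, cbbb/bc meet in 2. 2b->3: no, cba/aba meet in 3 with "a" left. 2b->4: ok.
cc: 2c undefined. 2c->0: no, bcca/a meet in 1. 2c->1: no, bcca/ca meet in 0. 2c->2: no, bcca/ca meet in 0. 2c->3: no, bcca/aba meet in 3 with "a" left. 2c->4: ok.
aba: 3a undefined. 3a->0: ok.
abb: 3b undefined. 3b->0: no, abb/ca meet in 0. 3b->1: no, abb/a meet in 1. 3b->2: no, abb/bc meet in 2. 3b->3: ok.
abc: 3c undefined. 3c->0: ok.
aca: 4a undefined. 4a->0: no, bcca/ca meet in 0. 4a->1: no, bcca/a meet in 1. 4a->2: no, bcca/bc meet in 2. 4a->3: ok.
acb: 4b undefined. 4b->0: no, cbbb/ca meet in 0. 4b->1: ok.
acc: 4c undefined. 4c->0: ok.
All examples now run through 5 states with every (state, symbol) defined. Accept strings end in {3}, Reject strings end in {0,1,2,4}; accept={3}.

states=5 start=0 accept={3} delta: 0a->1 0b->0 0c->2 1a->0 1b->3 1c->4 2a->0 2b->4 2c->4 3a->0 3b->3 3c->0 4a->3 4b->1 4c->0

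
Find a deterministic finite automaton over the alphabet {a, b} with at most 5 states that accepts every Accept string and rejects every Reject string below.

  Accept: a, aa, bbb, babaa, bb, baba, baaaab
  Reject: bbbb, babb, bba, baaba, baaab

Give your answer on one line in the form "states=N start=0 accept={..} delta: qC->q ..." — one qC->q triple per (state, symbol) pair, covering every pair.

states=5 start=0 accept={0,2} delta: 0a->0 0b->1 1a->2 1b->2 2a->3 2b->0 3a->4 3b->2 4a->1 4b->1

Grow the machine one transition at a time. Run the examples from 0; the earliest place one falls off (shortest prefix, ties alphabetical) gets sent to the lowest-numbered state that keeps every Accept/Reject pair distinguishable — a pair clashes when both reach the same state with identical unread suffix — and to a fresh state only if none does.
a: 0a undefined. 0a->0: ok.
b: 0b undefined. 0b->0: no, a/bbbb meet in 0. Open state 1: 0b->1.
ba: 1a undefined. 1a->0: no, a/baaba meet in 0. 1a->1: no, bbb/babb meet in 1 with "bb" left. Open state 2: 1a->2.
bb: 1b undefined. 1b->0: no, a/bbbb meet in 0. 1b->1: no, bbb/bbbb meet in 1. 1b->2: ok.
baa: 2a undefined. 2a->0: no, a/bba meet in 0. 2a->1: no, bbb/baaab meet in 2 with "b" left. 2a->2: no, bbb/baaab meet in 2 with "b" left. Open state 3: 2a->3.
bab: 2b undefined. 2b->0: ok.
baaa: 3a undefined. 3a->0: no, baaaab/bbbb meet in 1. 3a->1: no, bb/baaab meet in 2. 3a->2: no, a/baaab meet in 0. 3a->3: no, baaaab/baaab meet in 3 with "b" left. Open state 4: 3a->4.
baab: 3b undefined. 3b->0: no, a/baaba meet in 0. 3b->1: no, bb/baaba meet in 2. 3b->2: ok.
baaaa: 4a undefined. 4a->0: no, baaaab/bbbb meet in 1. 4a->1: ok.
baaab: 4b undefined. 4b->0: no, a/baaab meet in 0. 4b->1: ok.
All examples now run through 5 states with every (state, symbol) defined. Accept strings end in {0,2}, Reject strings end in {1,3}; accept={0,2}.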